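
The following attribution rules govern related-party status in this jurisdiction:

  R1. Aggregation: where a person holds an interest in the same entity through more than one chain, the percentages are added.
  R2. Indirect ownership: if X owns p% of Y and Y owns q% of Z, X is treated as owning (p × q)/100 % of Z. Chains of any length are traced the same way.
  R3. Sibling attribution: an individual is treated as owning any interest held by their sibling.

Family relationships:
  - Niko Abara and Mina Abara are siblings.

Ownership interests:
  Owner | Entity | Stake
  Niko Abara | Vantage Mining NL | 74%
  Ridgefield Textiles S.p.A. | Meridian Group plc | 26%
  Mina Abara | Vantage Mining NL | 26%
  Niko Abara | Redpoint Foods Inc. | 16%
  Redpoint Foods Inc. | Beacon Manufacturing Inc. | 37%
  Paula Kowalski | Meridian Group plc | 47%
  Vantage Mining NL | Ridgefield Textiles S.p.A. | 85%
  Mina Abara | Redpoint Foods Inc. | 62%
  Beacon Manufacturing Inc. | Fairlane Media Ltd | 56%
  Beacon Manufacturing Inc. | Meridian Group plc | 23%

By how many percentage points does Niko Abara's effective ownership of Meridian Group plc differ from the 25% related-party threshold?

By sibling attribution (R3), Niko Abara is treated as also owning Mina Abara's interest in Vantage Mining NL, giving 74% + 26% = 100%.
By sibling attribution (R3), Niko Abara is treated as also owning Mina Abara's interest in Redpoint Foods Inc, giving 16% + 62% = 78%.
Chain via Vantage Mining NL → Ridgefield Textiles S.p.A. (R2): 100% × 85% × 26% = 22.1% of Meridian Group plc.
Chain via Redpoint Foods Inc. → Beacon Manufacturing Inc. (R2): 78% × 37% × 23% = 6.6378% of Meridian Group plc.
Aggregating (R1): 22.1% + 6.6378% = 28.7378%.
28.7378% exceeds the 25% threshold by 3.7378 percentage points.

3.7378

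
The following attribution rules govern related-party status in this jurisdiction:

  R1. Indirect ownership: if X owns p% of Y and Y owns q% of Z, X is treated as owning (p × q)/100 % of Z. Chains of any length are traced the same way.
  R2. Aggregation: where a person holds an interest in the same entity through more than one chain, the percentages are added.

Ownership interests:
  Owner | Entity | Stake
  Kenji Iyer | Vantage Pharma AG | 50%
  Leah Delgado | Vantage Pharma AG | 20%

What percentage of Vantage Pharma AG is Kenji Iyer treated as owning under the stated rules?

50%

Direct interest in Vantage Pharma AG: 50%.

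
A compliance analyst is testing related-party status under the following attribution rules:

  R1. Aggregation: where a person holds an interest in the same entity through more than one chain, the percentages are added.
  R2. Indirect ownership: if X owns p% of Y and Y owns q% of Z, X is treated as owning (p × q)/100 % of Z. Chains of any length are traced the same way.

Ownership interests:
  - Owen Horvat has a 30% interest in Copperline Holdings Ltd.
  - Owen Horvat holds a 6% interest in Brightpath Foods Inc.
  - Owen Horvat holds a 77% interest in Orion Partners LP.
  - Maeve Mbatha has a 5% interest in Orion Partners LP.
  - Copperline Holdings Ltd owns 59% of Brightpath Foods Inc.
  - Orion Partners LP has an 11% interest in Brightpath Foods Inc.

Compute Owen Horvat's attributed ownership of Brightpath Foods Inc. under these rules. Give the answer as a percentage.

32.17%

Chain via Copperline Holdings Ltd (R2): 30% × 59% = 17.7% of Brightpath Foods Inc.
Chain via Orion Partners LP (R2): 77% × 11% = 8.47% of Brightpath Foods Inc.
Direct interest in Brightpath Foods Inc: 6%.
Aggregating (R1): 17.7% + 8.47% + 6% = 32.17%.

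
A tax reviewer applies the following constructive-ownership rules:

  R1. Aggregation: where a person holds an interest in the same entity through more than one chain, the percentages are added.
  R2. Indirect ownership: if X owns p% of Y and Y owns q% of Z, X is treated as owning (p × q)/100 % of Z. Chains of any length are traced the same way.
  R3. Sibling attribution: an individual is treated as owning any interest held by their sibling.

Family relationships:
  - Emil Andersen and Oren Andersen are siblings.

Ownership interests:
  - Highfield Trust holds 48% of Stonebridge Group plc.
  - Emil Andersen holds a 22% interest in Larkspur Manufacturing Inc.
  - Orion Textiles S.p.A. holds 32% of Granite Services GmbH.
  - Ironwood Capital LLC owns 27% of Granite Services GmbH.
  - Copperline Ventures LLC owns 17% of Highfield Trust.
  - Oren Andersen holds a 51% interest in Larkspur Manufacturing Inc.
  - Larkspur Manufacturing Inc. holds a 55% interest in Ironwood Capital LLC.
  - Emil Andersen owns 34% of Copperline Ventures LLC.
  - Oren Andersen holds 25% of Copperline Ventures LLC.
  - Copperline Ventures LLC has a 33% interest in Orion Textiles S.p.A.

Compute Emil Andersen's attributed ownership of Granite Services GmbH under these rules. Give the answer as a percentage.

17.0709%

By sibling attribution (R3), Emil Andersen is treated as also owning Oren Andersen's interest in Larkspur Manufacturing Inc, giving 22% + 51% = 73%.
By sibling attribution (R3), Emil Andersen is treated as also owning Oren Andersen's interest in Copperline Ventures LLC, giving 34% + 25% = 59%.
Chain via Larkspur Manufacturing Inc. → Ironwood Capital LLC (R2): 73% × 55% × 27% = 10.8405% of Granite Services GmbH.
Chain via Copperline Ventures LLC → Orion Textiles S.p.A. (R2): 59% × 33% × 32% = 6.2304% of Granite Services GmbH.
Aggregating (R1): 10.8405% + 6.2304% = 17.0709%.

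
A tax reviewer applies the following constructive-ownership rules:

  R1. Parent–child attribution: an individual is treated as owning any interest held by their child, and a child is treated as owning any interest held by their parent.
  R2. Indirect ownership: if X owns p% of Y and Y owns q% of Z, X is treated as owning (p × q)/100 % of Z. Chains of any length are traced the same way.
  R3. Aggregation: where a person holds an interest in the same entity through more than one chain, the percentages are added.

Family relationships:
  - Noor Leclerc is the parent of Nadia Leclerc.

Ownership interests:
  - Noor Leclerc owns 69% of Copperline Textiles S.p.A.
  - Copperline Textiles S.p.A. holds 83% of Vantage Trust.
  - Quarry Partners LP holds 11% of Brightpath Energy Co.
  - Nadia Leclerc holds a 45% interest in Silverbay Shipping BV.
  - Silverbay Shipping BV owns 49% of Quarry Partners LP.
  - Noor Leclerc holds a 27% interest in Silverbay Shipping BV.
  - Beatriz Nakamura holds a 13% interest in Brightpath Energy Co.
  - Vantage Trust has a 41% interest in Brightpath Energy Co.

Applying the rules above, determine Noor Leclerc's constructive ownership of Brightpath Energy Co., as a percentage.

27.3615%

By parent–child attribution (R1), Noor Leclerc is treated as also owning Nadia Leclerc's interest in Silverbay Shipping BV, giving 27% + 45% = 72%.
Chain via Copperline Textiles S.p.A. → Vantage Trust (R2): 69% × 83% × 41% = 23.4807% of Brightpath Energy Co.
Chain via Silverbay Shipping BV → Quarry Partners LP (R2): 72% × 49% × 11% = 3.8808% of Brightpath Energy Co.
Aggregating (R3): 23.4807% + 3.8808% = 27.3615%.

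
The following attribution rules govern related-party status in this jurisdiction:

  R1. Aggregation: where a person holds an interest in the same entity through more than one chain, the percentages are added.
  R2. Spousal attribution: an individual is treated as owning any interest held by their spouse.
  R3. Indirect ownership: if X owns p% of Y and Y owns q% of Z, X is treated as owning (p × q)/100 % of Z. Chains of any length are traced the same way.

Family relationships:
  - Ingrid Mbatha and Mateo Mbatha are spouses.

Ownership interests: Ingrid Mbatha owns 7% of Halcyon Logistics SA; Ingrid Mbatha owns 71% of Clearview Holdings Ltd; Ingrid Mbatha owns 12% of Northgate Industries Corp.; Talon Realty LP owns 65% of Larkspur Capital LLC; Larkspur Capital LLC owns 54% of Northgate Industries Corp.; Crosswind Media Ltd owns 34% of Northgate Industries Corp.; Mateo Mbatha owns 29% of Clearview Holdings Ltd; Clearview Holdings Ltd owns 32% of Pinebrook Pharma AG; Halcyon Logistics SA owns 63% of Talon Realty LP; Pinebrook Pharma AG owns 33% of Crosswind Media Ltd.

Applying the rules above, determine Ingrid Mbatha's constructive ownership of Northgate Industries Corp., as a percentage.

By spousal attribution (R2), Ingrid Mbatha is treated as also owning Mateo Mbatha's interest in Clearview Holdings Ltd, giving 71% + 29% = 100%.
Chain via Halcyon Logistics SA → Talon Realty LP → Larkspur Capital LLC (R3): 7% × 63% × 65% × 54% = 1.54791% of Northgate Industries Corp.
Chain via Clearview Holdings Ltd → Pinebrook Pharma AG → Crosswind Media Ltd (R3): 100% × 32% × 33% × 34% = 3.5904% of Northgate Industries Corp.
Direct interest in Northgate Industries Corp: 12%.
Aggregating (R1): 1.54791% + 3.5904% + 12% = 17.13831%.

17.13831%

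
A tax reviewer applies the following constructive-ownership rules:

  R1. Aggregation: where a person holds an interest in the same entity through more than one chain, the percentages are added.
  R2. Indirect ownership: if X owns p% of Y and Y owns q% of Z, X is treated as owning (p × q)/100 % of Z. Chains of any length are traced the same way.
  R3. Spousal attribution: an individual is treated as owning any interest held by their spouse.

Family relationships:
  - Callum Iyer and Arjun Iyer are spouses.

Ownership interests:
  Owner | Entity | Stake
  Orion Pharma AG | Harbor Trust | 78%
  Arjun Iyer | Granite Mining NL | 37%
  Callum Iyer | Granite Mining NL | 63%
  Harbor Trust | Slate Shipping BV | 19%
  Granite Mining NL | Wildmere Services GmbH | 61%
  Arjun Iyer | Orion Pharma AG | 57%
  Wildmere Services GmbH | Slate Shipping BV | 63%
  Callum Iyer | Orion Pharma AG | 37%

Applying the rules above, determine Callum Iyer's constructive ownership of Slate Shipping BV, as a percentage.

52.3608%

By spousal attribution (R3), Callum Iyer is treated as also owning Arjun Iyer's interest in Granite Mining NL, giving 63% + 37% = 100%.
By spousal attribution (R3), Callum Iyer is treated as also owning Arjun Iyer's interest in Orion Pharma AG, giving 37% + 57% = 94%.
Chain via Granite Mining NL → Wildmere Services GmbH (R2): 100% × 61% × 63% = 38.43% of Slate Shipping BV.
Chain via Orion Pharma AG → Harbor Trust (R2): 94% × 78% × 19% = 13.9308% of Slate Shipping BV.
Aggregating (R1): 38.43% + 13.9308% = 52.3608%.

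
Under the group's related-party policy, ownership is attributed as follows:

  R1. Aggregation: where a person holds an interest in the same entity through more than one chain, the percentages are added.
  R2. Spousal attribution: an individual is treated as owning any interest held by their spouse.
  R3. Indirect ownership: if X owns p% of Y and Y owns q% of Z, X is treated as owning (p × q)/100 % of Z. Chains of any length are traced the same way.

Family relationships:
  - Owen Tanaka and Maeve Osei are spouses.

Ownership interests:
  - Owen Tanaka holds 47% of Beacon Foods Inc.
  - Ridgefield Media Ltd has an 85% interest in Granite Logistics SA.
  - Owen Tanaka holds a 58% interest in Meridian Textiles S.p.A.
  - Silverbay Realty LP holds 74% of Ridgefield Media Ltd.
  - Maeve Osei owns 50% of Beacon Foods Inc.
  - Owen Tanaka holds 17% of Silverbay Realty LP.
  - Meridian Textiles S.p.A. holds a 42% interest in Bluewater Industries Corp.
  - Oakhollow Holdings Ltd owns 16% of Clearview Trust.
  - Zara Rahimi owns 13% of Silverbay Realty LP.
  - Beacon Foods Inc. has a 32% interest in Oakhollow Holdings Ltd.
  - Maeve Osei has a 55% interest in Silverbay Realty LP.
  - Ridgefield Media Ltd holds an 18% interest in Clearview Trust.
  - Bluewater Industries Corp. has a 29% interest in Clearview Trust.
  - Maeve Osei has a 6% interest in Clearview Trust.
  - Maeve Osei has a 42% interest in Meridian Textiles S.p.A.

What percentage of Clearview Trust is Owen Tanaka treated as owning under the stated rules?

32.7368%

By spousal attribution (R2), Owen Tanaka is treated as also owning Maeve Osei's interest in Beacon Foods Inc, giving 47% + 50% = 97%.
By spousal attribution (R2), Owen Tanaka is treated as also owning Maeve Osei's interest in Meridian Textiles S.p.A, giving 58% + 42% = 100%.
By spousal attribution (R2), Owen Tanaka is treated as also owning Maeve Osei's interest in Silverbay Realty LP, giving 17% + 55% = 72%.
By spousal attribution (R2), Owen Tanaka is treated as owning Maeve Osei's 6% interest in Clearview Trust.
Chain via Beacon Foods Inc. → Oakhollow Holdings Ltd (R3): 97% × 32% × 16% = 4.9664% of Clearview Trust.
Chain via Meridian Textiles S.p.A. → Bluewater Industries Corp. (R3): 100% × 42% × 29% = 12.18% of Clearview Trust.
Chain via Silverbay Realty LP → Ridgefield Media Ltd (R3): 72% × 74% × 18% = 9.5904% of Clearview Trust.
Direct interest in Clearview Trust: 6%.
Aggregating (R1): 4.9664% + 12.18% + 9.5904% + 6% = 32.7368%.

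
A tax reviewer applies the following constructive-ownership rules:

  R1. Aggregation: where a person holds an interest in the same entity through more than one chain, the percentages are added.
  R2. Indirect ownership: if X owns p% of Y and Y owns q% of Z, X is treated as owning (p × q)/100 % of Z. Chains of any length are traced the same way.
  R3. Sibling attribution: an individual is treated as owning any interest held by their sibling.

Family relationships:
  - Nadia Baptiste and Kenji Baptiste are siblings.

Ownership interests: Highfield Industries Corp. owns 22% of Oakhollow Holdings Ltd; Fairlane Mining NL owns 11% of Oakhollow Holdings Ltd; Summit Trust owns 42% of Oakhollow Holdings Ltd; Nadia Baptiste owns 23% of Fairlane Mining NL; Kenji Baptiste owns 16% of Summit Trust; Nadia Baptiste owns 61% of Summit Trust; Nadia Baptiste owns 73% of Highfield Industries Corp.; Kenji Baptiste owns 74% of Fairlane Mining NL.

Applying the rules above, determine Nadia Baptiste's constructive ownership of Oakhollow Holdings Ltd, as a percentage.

59.07%

By sibling attribution (R3), Nadia Baptiste is treated as also owning Kenji Baptiste's interest in Summit Trust, giving 61% + 16% = 77%.
By sibling attribution (R3), Nadia Baptiste is treated as also owning Kenji Baptiste's interest in Fairlane Mining NL, giving 23% + 74% = 97%.
Chain via Highfield Industries Corp. (R2): 73% × 22% = 16.06% of Oakhollow Holdings Ltd.
Chain via Summit Trust (R2): 77% × 42% = 32.34% of Oakhollow Holdings Ltd.
Chain via Fairlane Mining NL (R2): 97% × 11% = 10.67% of Oakhollow Holdings Ltd.
Aggregating (R1): 16.06% + 32.34% + 10.67% = 59.07%.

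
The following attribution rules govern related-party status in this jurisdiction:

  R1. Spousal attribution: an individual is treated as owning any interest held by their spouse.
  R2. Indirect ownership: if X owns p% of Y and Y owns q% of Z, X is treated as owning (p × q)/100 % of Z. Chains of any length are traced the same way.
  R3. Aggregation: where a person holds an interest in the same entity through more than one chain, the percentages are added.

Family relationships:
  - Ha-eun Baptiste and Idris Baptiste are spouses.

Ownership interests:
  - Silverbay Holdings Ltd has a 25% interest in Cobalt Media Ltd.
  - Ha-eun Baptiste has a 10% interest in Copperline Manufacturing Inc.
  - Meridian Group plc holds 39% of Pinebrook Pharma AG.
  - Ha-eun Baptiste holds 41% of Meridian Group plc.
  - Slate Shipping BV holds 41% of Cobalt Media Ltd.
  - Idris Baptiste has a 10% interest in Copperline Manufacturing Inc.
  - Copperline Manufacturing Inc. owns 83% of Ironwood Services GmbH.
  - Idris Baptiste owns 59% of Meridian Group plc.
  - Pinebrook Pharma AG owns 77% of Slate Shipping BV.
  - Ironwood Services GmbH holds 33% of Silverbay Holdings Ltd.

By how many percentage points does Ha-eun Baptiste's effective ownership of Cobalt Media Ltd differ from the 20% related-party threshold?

6.3182

By spousal attribution (R1), Ha-eun Baptiste is treated as also owning Idris Baptiste's interest in Copperline Manufacturing Inc, giving 10% + 10% = 20%.
By spousal attribution (R1), Ha-eun Baptiste is treated as also owning Idris Baptiste's interest in Meridian Group plc, giving 41% + 59% = 100%.
Chain via Copperline Manufacturing Inc. → Ironwood Services GmbH → Silverbay Holdings Ltd (R2): 20% × 83% × 33% × 25% = 1.3695% of Cobalt Media Ltd.
Chain via Meridian Group plc → Pinebrook Pharma AG → Slate Shipping BV (R2): 100% × 39% × 77% × 41% = 12.3123% of Cobalt Media Ltd.
Aggregating (R3): 1.3695% + 12.3123% = 13.6818%.
13.6818% falls short of the 20% threshold by 6.3182 percentage points.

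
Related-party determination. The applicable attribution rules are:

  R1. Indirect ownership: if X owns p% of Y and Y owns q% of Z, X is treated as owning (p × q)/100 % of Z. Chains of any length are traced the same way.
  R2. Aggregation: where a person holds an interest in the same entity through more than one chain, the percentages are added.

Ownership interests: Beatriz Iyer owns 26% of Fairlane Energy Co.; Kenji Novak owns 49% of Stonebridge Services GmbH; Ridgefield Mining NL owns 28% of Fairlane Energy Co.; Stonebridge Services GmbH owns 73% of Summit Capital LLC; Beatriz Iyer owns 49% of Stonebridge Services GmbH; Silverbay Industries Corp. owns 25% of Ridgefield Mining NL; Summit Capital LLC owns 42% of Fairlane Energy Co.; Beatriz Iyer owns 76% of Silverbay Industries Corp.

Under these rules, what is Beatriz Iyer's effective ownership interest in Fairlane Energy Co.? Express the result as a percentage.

Chain via Silverbay Industries Corp. → Ridgefield Mining NL (R1): 76% × 25% × 28% = 5.32% of Fairlane Energy Co.
Chain via Stonebridge Services GmbH → Summit Capital LLC (R1): 49% × 73% × 42% = 15.0234% of Fairlane Energy Co.
Direct interest in Fairlane Energy Co: 26%.
Aggregating (R2): 5.32% + 15.0234% + 26% = 46.3434%.

46.3434%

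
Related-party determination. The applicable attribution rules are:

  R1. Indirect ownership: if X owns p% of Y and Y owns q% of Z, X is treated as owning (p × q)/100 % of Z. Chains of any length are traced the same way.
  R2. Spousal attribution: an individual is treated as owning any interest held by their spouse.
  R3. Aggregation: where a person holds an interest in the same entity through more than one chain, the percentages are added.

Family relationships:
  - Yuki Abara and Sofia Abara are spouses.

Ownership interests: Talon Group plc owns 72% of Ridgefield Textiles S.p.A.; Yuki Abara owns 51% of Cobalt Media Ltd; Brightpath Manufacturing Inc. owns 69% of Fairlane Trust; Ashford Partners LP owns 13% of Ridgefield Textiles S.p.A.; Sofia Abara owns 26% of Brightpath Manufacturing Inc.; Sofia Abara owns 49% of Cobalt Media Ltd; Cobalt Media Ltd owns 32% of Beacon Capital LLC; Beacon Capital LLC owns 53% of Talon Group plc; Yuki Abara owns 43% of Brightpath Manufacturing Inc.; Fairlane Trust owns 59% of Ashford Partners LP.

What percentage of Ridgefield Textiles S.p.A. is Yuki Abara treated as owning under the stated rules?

By spousal attribution (R2), Yuki Abara is treated as also owning Sofia Abara's interest in Brightpath Manufacturing Inc, giving 43% + 26% = 69%.
By spousal attribution (R2), Yuki Abara is treated as also owning Sofia Abara's interest in Cobalt Media Ltd, giving 51% + 49% = 100%.
Chain via Brightpath Manufacturing Inc. → Fairlane Trust → Ashford Partners LP (R1): 69% × 69% × 59% × 13% = 3.651687% of Ridgefield Textiles S.p.A.
Chain via Cobalt Media Ltd → Beacon Capital LLC → Talon Group plc (R1): 100% × 32% × 53% × 72% = 12.2112% of Ridgefield Textiles S.p.A.
Aggregating (R3): 3.651687% + 12.2112% = 15.862887%.

15.862887%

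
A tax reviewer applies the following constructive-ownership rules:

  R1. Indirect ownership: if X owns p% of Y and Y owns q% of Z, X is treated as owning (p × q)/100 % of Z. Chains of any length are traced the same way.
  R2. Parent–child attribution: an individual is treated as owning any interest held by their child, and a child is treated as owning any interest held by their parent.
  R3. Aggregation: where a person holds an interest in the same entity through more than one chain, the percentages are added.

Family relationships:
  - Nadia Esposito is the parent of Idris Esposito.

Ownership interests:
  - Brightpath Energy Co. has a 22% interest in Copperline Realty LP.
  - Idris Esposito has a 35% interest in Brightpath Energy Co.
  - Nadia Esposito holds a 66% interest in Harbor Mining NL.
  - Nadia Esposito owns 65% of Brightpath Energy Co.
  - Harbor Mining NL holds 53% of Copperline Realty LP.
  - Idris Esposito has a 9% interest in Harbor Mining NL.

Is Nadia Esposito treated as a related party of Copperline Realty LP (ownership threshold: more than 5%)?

Yes

By parent–child attribution (R2), Nadia Esposito is treated as also owning Idris Esposito's interest in Brightpath Energy Co, giving 65% + 35% = 100%.
By parent–child attribution (R2), Nadia Esposito is treated as also owning Idris Esposito's interest in Harbor Mining NL, giving 66% + 9% = 75%.
Chain via Brightpath Energy Co. (R1): 100% × 22% = 22% of Copperline Realty LP.
Chain via Harbor Mining NL (R1): 75% × 53% = 39.75% of Copperline Realty LP.
Aggregating (R3): 22% + 39.75% = 61.75%.
61.75% exceeds the 5% threshold, so Nadia is a related party to Copperline Realty LP.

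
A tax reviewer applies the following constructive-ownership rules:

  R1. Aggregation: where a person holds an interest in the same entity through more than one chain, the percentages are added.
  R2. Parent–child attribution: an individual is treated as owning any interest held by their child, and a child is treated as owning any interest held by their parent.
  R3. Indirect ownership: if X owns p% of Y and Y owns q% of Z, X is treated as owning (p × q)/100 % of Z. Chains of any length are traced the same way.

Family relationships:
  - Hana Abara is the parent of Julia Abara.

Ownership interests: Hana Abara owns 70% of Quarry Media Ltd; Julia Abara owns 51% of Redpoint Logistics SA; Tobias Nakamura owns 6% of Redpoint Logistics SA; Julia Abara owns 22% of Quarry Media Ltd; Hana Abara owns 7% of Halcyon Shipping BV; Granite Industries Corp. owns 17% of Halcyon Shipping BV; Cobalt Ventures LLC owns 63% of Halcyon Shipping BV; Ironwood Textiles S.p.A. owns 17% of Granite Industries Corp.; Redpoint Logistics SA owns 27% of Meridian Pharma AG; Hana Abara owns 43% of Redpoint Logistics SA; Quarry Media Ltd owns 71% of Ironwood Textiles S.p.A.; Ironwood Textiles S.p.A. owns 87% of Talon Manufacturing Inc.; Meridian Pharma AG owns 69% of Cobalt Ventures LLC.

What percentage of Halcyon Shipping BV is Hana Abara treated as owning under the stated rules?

19.920434%

By parent–child attribution (R2), Hana Abara is treated as also owning Julia Abara's interest in Quarry Media Ltd, giving 70% + 22% = 92%.
By parent–child attribution (R2), Hana Abara is treated as also owning Julia Abara's interest in Redpoint Logistics SA, giving 43% + 51% = 94%.
Chain via Quarry Media Ltd → Ironwood Textiles S.p.A. → Granite Industries Corp. (R3): 92% × 71% × 17% × 17% = 1.887748% of Halcyon Shipping BV.
Chain via Redpoint Logistics SA → Meridian Pharma AG → Cobalt Ventures LLC (R3): 94% × 27% × 69% × 63% = 11.032686% of Halcyon Shipping BV.
Direct interest in Halcyon Shipping BV: 7%.
Aggregating (R1): 1.887748% + 11.032686% + 7% = 19.920434%.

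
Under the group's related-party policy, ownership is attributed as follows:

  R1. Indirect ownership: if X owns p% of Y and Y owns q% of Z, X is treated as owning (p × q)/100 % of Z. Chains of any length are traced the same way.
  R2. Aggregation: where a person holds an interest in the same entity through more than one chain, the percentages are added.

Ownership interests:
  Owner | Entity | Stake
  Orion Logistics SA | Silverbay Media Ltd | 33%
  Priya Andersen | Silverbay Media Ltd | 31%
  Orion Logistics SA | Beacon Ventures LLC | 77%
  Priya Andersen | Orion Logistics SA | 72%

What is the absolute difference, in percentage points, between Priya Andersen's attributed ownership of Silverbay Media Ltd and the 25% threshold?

Chain via Orion Logistics SA (R1): 72% × 33% = 23.76% of Silverbay Media Ltd.
Direct interest in Silverbay Media Ltd: 31%.
Aggregating (R2): 23.76% + 31% = 54.76%.
54.76% exceeds the 25% threshold by 29.76 percentage points.

29.76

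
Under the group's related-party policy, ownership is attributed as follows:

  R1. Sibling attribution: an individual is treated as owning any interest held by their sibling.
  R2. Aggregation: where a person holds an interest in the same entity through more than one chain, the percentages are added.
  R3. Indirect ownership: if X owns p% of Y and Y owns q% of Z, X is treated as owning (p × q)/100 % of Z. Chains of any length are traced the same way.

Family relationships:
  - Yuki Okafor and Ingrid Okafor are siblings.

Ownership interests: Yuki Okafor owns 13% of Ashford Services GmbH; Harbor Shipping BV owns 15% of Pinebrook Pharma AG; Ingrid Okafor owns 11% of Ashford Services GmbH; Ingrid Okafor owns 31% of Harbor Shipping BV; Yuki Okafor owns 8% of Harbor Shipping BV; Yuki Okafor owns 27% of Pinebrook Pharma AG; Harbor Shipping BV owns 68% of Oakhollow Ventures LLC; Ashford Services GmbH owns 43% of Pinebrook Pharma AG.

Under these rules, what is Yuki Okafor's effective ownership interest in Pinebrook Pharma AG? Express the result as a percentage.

43.17%

By sibling attribution (R1), Yuki Okafor is treated as also owning Ingrid Okafor's interest in Ashford Services GmbH, giving 13% + 11% = 24%.
By sibling attribution (R1), Yuki Okafor is treated as also owning Ingrid Okafor's interest in Harbor Shipping BV, giving 8% + 31% = 39%.
Chain via Ashford Services GmbH (R3): 24% × 43% = 10.32% of Pinebrook Pharma AG.
Chain via Harbor Shipping BV (R3): 39% × 15% = 5.85% of Pinebrook Pharma AG.
Direct interest in Pinebrook Pharma AG: 27%.
Aggregating (R2): 10.32% + 5.85% + 27% = 43.17%.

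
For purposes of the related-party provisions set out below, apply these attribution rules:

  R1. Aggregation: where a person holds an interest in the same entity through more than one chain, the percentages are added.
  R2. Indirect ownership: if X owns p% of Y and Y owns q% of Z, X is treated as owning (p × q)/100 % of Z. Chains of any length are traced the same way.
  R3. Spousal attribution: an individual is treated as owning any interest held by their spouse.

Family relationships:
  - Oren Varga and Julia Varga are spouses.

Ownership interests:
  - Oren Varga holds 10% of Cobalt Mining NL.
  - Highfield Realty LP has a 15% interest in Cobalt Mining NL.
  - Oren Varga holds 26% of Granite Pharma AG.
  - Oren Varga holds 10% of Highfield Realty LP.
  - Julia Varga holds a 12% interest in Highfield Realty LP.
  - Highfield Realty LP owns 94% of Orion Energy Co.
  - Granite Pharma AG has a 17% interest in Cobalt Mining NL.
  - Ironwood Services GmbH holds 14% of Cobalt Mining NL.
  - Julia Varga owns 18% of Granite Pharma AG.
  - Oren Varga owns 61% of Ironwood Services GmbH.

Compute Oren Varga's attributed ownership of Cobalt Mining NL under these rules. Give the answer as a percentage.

By spousal attribution (R3), Oren Varga is treated as also owning Julia Varga's interest in Highfield Realty LP, giving 10% + 12% = 22%.
By spousal attribution (R3), Oren Varga is treated as also owning Julia Varga's interest in Granite Pharma AG, giving 26% + 18% = 44%.
Chain via Highfield Realty LP (R2): 22% × 15% = 3.3% of Cobalt Mining NL.
Chain via Ironwood Services GmbH (R2): 61% × 14% = 8.54% of Cobalt Mining NL.
Chain via Granite Pharma AG (R2): 44% × 17% = 7.48% of Cobalt Mining NL.
Direct interest in Cobalt Mining NL: 10%.
Aggregating (R1): 3.3% + 8.54% + 7.48% + 10% = 29.32%.

29.32%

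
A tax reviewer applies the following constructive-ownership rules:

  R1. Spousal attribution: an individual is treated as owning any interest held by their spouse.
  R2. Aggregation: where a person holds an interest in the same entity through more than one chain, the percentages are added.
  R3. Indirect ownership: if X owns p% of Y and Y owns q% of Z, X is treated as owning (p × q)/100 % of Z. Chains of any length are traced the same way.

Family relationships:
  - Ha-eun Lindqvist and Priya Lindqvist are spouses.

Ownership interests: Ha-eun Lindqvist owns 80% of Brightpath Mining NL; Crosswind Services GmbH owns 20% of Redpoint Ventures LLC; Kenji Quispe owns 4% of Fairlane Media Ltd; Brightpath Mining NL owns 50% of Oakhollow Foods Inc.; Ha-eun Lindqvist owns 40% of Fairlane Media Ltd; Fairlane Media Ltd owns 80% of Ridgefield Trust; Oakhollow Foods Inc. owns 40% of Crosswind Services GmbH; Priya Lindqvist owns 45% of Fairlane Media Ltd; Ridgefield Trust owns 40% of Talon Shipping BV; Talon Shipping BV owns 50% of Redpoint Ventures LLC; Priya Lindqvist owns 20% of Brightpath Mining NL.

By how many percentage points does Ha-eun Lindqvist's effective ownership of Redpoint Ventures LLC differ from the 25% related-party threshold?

7.4

By spousal attribution (R1), Ha-eun Lindqvist is treated as also owning Priya Lindqvist's interest in Brightpath Mining NL, giving 80% + 20% = 100%.
By spousal attribution (R1), Ha-eun Lindqvist is treated as also owning Priya Lindqvist's interest in Fairlane Media Ltd, giving 40% + 45% = 85%.
Chain via Brightpath Mining NL → Oakhollow Foods Inc. → Crosswind Services GmbH (R3): 100% × 50% × 40% × 20% = 4% of Redpoint Ventures LLC.
Chain via Fairlane Media Ltd → Ridgefield Trust → Talon Shipping BV (R3): 85% × 80% × 40% × 50% = 13.6% of Redpoint Ventures LLC.
Aggregating (R2): 4% + 13.6% = 17.6%.
17.6% falls short of the 25% threshold by 7.4 percentage points.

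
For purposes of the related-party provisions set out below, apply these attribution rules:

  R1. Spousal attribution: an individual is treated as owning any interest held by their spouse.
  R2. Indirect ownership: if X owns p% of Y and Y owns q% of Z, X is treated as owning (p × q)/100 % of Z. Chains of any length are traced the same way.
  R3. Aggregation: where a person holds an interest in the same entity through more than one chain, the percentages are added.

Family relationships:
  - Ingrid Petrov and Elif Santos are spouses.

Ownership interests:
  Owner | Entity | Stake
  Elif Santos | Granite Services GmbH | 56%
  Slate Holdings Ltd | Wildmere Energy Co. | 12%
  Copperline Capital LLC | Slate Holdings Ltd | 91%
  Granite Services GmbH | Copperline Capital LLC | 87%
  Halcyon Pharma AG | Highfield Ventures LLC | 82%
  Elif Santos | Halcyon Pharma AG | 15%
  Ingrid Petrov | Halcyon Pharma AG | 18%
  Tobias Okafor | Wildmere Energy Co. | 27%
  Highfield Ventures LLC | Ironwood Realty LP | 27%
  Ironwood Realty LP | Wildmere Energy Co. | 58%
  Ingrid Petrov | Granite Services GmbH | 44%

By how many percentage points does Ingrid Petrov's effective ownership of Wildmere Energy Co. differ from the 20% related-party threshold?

6.262004

By spousal attribution (R1), Ingrid Petrov is treated as also owning Elif Santos's interest in Halcyon Pharma AG, giving 18% + 15% = 33%.
By spousal attribution (R1), Ingrid Petrov is treated as also owning Elif Santos's interest in Granite Services GmbH, giving 44% + 56% = 100%.
Chain via Halcyon Pharma AG → Highfield Ventures LLC → Ironwood Realty LP (R2): 33% × 82% × 27% × 58% = 4.237596% of Wildmere Energy Co.
Chain via Granite Services GmbH → Copperline Capital LLC → Slate Holdings Ltd (R2): 100% × 87% × 91% × 12% = 9.5004% of Wildmere Energy Co.
Aggregating (R3): 4.237596% + 9.5004% = 13.737996%.
13.737996% falls short of the 20% threshold by 6.262004 percentage points.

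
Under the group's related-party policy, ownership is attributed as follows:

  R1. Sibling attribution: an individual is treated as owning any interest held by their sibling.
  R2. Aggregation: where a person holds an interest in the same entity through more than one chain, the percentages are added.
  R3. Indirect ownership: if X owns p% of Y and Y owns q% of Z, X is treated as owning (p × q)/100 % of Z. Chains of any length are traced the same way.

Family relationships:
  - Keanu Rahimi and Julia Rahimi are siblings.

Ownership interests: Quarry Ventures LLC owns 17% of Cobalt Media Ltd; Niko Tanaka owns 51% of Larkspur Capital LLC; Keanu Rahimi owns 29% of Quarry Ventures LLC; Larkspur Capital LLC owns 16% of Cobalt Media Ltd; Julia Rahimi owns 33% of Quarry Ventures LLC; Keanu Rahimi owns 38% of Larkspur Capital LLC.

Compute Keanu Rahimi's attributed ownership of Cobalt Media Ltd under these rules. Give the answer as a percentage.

16.62%

By sibling attribution (R1), Keanu Rahimi is treated as also owning Julia Rahimi's interest in Quarry Ventures LLC, giving 29% + 33% = 62%.
Chain via Larkspur Capital LLC (R3): 38% × 16% = 6.08% of Cobalt Media Ltd.
Chain via Quarry Ventures LLC (R3): 62% × 17% = 10.54% of Cobalt Media Ltd.
Aggregating (R2): 6.08% + 10.54% = 16.62%.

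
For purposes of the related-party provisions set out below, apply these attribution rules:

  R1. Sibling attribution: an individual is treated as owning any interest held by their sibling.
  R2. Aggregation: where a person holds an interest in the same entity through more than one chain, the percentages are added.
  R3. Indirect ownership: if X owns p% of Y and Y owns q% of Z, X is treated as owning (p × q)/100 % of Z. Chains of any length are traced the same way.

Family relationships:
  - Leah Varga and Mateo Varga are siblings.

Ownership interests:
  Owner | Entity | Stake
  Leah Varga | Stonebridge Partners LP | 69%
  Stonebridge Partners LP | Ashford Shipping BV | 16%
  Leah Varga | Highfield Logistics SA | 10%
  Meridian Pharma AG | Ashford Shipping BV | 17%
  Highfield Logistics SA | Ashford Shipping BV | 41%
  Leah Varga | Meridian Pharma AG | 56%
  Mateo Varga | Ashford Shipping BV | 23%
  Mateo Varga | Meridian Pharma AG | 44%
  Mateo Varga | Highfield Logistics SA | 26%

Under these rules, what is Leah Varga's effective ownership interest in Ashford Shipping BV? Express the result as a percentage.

By sibling attribution (R1), Leah Varga is treated as also owning Mateo Varga's interest in Meridian Pharma AG, giving 56% + 44% = 100%.
By sibling attribution (R1), Leah Varga is treated as also owning Mateo Varga's interest in Highfield Logistics SA, giving 10% + 26% = 36%.
By sibling attribution (R1), Leah Varga is treated as owning Mateo Varga's 23% interest in Ashford Shipping BV.
Chain via Stonebridge Partners LP (R3): 69% × 16% = 11.04% of Ashford Shipping BV.
Chain via Meridian Pharma AG (R3): 100% × 17% = 17% of Ashford Shipping BV.
Chain via Highfield Logistics SA (R3): 36% × 41% = 14.76% of Ashford Shipping BV.
Direct interest in Ashford Shipping BV: 23%.
Aggregating (R2): 11.04% + 17% + 14.76% + 23% = 65.8%.

65.8%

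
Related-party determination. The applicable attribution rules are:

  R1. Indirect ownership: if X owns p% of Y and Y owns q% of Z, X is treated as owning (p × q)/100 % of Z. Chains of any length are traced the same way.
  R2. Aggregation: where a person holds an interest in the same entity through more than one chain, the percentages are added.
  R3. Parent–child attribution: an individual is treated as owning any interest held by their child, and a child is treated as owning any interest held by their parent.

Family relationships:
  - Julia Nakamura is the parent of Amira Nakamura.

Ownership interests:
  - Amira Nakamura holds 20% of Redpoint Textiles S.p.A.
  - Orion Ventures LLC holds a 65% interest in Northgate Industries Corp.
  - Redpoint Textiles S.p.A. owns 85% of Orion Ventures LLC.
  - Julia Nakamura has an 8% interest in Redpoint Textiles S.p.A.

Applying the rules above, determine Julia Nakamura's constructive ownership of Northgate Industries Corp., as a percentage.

By parent–child attribution (R3), Julia Nakamura is treated as also owning Amira Nakamura's interest in Redpoint Textiles S.p.A, giving 8% + 20% = 28%.
Chain via Redpoint Textiles S.p.A. → Orion Ventures LLC (R1): 28% × 85% × 65% = 15.47% of Northgate Industries Corp.

15.47%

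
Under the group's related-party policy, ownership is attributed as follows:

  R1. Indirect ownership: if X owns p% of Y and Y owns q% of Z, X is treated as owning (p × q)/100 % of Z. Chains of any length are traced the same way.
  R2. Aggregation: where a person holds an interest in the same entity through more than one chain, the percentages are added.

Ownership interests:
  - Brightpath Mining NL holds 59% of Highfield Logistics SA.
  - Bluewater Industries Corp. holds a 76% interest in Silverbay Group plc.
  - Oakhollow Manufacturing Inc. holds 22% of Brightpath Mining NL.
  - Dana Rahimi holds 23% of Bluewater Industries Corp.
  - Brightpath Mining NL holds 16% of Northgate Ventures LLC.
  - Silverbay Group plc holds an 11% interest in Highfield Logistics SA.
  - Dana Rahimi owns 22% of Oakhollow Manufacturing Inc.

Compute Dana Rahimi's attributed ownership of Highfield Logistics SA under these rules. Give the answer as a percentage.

Chain via Bluewater Industries Corp. → Silverbay Group plc (R1): 23% × 76% × 11% = 1.9228% of Highfield Logistics SA.
Chain via Oakhollow Manufacturing Inc. → Brightpath Mining NL (R1): 22% × 22% × 59% = 2.8556% of Highfield Logistics SA.
Aggregating (R2): 1.9228% + 2.8556% = 4.7784%.

4.7784%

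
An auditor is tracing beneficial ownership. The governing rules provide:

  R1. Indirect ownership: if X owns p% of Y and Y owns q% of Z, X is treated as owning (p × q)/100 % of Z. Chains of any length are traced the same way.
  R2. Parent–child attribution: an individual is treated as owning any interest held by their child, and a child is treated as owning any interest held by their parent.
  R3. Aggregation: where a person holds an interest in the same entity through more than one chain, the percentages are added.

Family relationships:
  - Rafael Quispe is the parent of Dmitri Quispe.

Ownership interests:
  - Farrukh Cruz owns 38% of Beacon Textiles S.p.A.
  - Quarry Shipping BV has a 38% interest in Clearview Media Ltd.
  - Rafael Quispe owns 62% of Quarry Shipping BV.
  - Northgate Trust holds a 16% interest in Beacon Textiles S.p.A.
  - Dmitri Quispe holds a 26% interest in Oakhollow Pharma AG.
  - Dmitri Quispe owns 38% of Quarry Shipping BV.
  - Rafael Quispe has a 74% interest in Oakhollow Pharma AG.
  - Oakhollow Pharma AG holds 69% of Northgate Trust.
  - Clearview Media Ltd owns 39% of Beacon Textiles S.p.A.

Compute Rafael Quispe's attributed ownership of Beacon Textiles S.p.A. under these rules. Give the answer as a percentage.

By parent–child attribution (R2), Rafael Quispe is treated as also owning Dmitri Quispe's interest in Oakhollow Pharma AG, giving 74% + 26% = 100%.
By parent–child attribution (R2), Rafael Quispe is treated as also owning Dmitri Quispe's interest in Quarry Shipping BV, giving 62% + 38% = 100%.
Chain via Oakhollow Pharma AG → Northgate Trust (R1): 100% × 69% × 16% = 11.04% of Beacon Textiles S.p.A.
Chain via Quarry Shipping BV → Clearview Media Ltd (R1): 100% × 38% × 39% = 14.82% of Beacon Textiles S.p.A.
Aggregating (R3): 11.04% + 14.82% = 25.86%.

25.86%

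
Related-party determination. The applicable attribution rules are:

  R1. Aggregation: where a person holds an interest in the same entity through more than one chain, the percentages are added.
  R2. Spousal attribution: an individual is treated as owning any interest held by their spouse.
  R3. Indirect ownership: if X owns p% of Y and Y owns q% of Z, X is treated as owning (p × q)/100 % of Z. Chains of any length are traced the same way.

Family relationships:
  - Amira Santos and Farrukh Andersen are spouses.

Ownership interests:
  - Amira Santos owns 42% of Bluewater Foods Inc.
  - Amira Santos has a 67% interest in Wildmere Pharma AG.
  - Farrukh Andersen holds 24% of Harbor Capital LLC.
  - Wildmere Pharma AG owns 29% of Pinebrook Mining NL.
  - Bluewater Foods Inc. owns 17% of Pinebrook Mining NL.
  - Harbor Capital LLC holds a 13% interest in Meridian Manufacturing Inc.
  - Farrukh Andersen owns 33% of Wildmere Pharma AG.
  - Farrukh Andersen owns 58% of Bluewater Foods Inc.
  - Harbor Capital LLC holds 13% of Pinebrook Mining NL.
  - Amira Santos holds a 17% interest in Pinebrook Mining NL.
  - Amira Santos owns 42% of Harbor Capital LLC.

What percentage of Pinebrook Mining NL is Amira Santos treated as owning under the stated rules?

71.58%

By spousal attribution (R2), Amira Santos is treated as also owning Farrukh Andersen's interest in Wildmere Pharma AG, giving 67% + 33% = 100%.
By spousal attribution (R2), Amira Santos is treated as also owning Farrukh Andersen's interest in Harbor Capital LLC, giving 42% + 24% = 66%.
By spousal attribution (R2), Amira Santos is treated as also owning Farrukh Andersen's interest in Bluewater Foods Inc, giving 42% + 58% = 100%.
Chain via Wildmere Pharma AG (R3): 100% × 29% = 29% of Pinebrook Mining NL.
Chain via Harbor Capital LLC (R3): 66% × 13% = 8.58% of Pinebrook Mining NL.
Chain via Bluewater Foods Inc. (R3): 100% × 17% = 17% of Pinebrook Mining NL.
Direct interest in Pinebrook Mining NL: 17%.
Aggregating (R1): 29% + 8.58% + 17% + 17% = 71.58%.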